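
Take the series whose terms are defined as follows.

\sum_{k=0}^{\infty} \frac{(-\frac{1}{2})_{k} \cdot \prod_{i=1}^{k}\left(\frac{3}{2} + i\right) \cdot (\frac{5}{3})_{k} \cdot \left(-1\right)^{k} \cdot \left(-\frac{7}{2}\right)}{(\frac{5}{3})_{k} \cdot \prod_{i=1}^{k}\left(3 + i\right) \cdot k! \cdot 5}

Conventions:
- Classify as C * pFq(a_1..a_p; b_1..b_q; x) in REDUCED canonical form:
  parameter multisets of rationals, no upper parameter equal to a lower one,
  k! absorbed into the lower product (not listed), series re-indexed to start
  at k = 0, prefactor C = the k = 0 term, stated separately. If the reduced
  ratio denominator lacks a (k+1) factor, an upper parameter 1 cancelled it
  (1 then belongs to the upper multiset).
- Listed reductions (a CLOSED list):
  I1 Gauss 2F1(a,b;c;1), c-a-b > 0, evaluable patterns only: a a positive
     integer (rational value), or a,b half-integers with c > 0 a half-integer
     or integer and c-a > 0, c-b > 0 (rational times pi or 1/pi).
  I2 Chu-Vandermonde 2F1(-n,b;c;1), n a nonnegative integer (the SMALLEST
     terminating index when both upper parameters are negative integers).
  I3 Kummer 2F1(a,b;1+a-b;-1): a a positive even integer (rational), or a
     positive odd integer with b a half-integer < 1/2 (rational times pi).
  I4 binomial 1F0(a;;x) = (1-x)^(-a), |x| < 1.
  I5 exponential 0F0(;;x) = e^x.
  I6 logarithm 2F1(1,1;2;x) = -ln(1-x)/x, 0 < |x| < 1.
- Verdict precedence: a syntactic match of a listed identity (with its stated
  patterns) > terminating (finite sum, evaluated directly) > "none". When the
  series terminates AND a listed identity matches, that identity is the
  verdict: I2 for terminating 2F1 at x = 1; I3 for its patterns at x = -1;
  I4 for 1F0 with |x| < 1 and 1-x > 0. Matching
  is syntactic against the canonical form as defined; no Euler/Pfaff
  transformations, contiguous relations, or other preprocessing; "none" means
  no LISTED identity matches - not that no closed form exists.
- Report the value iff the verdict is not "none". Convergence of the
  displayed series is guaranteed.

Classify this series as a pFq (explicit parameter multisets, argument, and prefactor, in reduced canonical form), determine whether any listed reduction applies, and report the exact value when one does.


Reduced: x = -1, 2F1, upper = {-\frac{1}{2}, \frac{5}{2}}, lower = {4}, C = -\frac{7}{10}. Verdict: none. Every listed pattern misses the 2F1 form at -1, upper {-\frac{1}{2}, \frac{5}{2}}.

Key step: from the first term -\frac{7}{10}: the constant factors (C = -7/10) combine into one prefactor.
Ratio: r(k) = -1 * (k-\frac{1}{2}) (k+\frac{5}{2}) / [(k+4) (k+1)] - rational in k. x = -1; t_0 = -\frac{7}{10}; negate the roots.


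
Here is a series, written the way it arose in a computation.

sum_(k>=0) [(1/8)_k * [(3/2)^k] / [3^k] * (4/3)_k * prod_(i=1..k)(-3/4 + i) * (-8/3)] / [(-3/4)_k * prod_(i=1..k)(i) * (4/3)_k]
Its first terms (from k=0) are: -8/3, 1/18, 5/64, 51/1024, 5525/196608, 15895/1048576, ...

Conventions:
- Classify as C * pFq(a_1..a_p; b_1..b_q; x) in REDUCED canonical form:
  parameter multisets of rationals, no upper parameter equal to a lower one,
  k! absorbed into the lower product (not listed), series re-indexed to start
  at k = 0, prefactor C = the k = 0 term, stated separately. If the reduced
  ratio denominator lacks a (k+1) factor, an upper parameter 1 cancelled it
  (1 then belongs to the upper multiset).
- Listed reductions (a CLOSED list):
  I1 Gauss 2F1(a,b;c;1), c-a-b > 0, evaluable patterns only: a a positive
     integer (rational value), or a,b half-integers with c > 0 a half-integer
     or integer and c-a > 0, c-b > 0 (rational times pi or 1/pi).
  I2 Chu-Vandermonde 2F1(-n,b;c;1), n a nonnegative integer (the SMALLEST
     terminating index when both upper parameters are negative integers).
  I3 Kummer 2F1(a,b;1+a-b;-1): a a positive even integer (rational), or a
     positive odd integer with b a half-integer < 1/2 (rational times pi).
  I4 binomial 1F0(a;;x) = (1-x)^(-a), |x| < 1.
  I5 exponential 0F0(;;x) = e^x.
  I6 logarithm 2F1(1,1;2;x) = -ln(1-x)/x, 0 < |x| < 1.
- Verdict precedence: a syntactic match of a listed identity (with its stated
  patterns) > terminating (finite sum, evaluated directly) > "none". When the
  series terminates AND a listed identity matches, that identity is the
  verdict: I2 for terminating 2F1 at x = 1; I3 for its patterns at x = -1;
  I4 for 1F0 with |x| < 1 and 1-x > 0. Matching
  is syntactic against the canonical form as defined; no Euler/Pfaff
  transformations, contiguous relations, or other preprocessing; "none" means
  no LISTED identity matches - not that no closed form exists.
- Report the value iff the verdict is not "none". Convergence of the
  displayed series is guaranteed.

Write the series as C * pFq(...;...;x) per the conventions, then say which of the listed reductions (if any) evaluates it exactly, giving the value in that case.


Reduced: x = 1/2, 2F1, upper = {1/8, 1/4}, lower = {-3/4}, C = -8/3. Verdict: none - at argument 1/2 the multisets {1/8, 1/4} ; {-3/4} match no listed identity.

The tell: t_0 being -8/3, the product of the first k integers (prefactor -8/3) is k!.
Term ratio: r(k) = (1/2) * (k+1/8) (k+1/4) / [(k-3/4) (k+1)] - poly over poly, x = (1/2) from leading terms; C = -8/3 at k = 0.


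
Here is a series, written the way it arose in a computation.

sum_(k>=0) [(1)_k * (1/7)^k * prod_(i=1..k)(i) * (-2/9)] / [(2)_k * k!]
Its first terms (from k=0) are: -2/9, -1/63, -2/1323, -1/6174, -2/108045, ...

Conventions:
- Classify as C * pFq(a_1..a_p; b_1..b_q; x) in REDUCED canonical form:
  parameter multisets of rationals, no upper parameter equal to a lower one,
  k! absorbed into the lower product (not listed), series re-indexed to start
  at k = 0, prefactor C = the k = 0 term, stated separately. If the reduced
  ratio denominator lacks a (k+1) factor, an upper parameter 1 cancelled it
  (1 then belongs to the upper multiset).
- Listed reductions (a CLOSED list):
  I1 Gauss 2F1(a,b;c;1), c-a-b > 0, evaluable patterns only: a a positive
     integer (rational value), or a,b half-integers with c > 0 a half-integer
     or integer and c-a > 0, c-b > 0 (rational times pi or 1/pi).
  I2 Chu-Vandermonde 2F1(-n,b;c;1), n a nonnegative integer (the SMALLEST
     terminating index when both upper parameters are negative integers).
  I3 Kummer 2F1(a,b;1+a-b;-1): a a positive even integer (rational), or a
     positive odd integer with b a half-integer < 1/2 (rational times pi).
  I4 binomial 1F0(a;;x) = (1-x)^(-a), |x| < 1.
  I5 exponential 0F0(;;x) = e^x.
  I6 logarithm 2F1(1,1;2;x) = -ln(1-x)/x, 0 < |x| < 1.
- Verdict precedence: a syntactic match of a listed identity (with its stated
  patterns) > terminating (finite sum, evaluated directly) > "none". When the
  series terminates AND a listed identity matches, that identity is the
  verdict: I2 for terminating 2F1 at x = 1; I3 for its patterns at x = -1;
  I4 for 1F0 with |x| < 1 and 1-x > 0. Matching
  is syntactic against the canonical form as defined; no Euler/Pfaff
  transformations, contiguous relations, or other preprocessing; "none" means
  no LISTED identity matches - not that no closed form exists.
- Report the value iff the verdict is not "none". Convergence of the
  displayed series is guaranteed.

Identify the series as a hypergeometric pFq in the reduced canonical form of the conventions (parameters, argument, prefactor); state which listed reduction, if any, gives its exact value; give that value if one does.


Key step: with t_0 = -2/9, the running product (prefactor -2/9) telescopes to a rising factorial.
Term ratio: r(k) = (1/7) * (k+1) (k+1) / [(k+2) (k+1)] - rational in k. x = (1/7); t_0 = -2/9; negate the roots.

This is -2/9 * 2F1(1, 1; 2; 1/7) in reduced canonical form. Verdict: logarithm (I6) fires (the logarithm: parameters (1,1;2), x = 1/7). Its exact value is (14/9) * ln(6/7).


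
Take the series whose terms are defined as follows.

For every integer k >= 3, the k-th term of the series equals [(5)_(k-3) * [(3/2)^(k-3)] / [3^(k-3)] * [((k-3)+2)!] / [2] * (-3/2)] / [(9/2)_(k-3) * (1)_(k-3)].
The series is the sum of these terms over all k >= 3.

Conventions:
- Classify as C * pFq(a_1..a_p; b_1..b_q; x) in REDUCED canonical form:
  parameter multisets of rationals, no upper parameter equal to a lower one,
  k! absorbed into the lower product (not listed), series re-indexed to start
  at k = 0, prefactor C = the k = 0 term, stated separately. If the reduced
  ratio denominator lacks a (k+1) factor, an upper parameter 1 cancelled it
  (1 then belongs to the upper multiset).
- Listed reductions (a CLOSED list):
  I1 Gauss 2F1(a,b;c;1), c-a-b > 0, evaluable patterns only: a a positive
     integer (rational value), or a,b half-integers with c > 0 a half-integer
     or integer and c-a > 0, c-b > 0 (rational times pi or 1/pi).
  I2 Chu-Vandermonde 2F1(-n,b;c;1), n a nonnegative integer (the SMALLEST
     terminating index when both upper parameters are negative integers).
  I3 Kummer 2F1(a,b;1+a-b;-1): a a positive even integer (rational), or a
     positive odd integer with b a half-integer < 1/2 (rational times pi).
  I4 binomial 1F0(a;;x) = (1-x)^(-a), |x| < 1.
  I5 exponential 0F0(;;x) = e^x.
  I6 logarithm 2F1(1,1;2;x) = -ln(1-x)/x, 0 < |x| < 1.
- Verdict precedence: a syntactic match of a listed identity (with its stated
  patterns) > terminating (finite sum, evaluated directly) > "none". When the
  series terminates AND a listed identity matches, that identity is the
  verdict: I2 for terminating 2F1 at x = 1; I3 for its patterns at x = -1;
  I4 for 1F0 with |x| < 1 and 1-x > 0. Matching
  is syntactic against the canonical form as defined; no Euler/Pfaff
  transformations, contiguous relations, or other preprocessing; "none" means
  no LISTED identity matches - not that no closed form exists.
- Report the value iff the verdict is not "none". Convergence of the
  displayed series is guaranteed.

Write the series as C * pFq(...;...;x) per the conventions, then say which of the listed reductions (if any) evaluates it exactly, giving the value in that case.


With C = -3/2: the canonical form is 2F1(3, 5; 9/2; 1/2). Verdict: none. A 2F1 with upper {3, 5} fits none of I1-I6 at x = 1/2; the sum runs forever.

The tell: x = (1/2) and the factorial ratio (C = -3/2) (k+a-1)!/(a-1)! is a rising factorial (a)_k.
Term ratio: r(k) = (1/2) * (k+3) (k+5) / [(k+9/2) (k+1)] - poly over poly, x = (1/2) from leading terms; C = -3/2 at k = 0.


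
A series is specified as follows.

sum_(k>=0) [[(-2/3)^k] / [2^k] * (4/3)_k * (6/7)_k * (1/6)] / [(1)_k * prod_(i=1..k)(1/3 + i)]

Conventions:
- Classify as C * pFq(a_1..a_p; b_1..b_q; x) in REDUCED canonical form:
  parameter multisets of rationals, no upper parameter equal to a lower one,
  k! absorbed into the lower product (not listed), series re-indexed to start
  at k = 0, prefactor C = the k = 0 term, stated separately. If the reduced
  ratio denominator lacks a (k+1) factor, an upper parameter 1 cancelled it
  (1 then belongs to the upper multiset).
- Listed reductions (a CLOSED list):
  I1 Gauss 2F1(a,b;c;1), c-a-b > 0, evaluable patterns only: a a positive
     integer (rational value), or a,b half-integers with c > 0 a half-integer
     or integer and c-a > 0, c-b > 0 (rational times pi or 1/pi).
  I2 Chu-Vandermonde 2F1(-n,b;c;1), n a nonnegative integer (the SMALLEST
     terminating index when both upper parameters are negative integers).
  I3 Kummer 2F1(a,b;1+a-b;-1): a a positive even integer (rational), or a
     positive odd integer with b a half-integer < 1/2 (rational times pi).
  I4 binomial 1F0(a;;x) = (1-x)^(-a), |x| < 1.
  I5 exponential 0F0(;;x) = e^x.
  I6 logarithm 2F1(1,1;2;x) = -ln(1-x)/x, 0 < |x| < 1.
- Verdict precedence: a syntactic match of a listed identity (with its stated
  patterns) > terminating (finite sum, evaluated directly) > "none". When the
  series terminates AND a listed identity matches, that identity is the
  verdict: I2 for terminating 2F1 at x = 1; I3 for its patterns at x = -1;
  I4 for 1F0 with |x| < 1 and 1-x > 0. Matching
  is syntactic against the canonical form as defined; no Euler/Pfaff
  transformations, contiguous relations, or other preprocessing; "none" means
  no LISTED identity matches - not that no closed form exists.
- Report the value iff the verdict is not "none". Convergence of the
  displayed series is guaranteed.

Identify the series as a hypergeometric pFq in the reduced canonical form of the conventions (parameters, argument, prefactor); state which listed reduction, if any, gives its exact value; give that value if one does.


The series (x = -1/3) is 1F0: upper {6/7}, lower {-}, prefactor 1/6. Verdict: this is the I4 binomial reduction (the 1F0 binomial series: exponent -6/7, x = -1/3). Exact value: (1/6) * (4/3)^(-6/7).

First insight: x = (-1/3) and the two k-th powers (C = 1/6, x = -1/3) combine into one argument.
Adjacent-term ratio: r(k) = (-1/3) * (k+6/7) / [(k+1)] - rational in k. x = (-1/3); t_0 = 1/6; negate the roots.


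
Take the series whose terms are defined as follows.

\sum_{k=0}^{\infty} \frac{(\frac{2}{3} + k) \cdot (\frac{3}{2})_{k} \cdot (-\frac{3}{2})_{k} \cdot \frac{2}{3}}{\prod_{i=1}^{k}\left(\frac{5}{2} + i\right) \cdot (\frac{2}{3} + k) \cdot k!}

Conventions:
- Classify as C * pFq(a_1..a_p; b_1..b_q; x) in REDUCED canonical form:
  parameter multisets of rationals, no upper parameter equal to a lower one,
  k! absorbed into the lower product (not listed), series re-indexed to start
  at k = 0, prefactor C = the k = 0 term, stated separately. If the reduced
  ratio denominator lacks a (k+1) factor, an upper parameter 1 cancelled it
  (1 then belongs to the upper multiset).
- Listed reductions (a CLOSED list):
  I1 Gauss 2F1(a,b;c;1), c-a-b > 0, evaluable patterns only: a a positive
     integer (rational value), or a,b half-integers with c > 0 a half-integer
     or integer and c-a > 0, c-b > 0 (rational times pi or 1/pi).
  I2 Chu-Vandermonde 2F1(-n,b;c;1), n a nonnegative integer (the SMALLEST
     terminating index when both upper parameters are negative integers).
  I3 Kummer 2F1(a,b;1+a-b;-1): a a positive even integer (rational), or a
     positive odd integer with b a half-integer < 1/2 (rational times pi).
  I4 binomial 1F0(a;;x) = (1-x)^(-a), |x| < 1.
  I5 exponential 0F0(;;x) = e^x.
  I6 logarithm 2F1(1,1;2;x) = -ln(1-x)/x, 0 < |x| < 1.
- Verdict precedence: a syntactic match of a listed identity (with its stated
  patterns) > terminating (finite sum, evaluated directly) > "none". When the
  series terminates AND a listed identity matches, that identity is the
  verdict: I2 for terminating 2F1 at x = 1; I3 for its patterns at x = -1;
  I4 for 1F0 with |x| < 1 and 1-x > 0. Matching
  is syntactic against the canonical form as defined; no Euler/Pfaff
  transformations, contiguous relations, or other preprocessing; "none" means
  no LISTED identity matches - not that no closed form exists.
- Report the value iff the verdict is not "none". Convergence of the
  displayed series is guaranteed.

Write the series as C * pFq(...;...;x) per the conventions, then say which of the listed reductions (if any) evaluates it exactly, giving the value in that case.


Canonical form: C = \frac{2}{3} times 2F1 with upper {-\frac{3}{2}, \frac{3}{2}}, lower {\frac{7}{2}}, x = 1. Verdict at x = 1: Gauss (I1, half-integer pattern) matches (x = 1; upper {-\frac{3}{2}, \frac{3}{2}} half-integers, c = \frac{7}{2} in the evaluable pattern). Value: \frac{25}{256} \cdot \pi.

Key step: t_0 being \frac{2}{3}, the lower running product (C = 2/3) is a rising factorial.
Adjacent-term ratio: r(k) = 1 * (k-\frac{3}{2}) (k+\frac{3}{2}) / [(k+\frac{7}{2}) (k+1)] ; factor over Q: parameters, x = 1, and C = \frac{2}{3}.


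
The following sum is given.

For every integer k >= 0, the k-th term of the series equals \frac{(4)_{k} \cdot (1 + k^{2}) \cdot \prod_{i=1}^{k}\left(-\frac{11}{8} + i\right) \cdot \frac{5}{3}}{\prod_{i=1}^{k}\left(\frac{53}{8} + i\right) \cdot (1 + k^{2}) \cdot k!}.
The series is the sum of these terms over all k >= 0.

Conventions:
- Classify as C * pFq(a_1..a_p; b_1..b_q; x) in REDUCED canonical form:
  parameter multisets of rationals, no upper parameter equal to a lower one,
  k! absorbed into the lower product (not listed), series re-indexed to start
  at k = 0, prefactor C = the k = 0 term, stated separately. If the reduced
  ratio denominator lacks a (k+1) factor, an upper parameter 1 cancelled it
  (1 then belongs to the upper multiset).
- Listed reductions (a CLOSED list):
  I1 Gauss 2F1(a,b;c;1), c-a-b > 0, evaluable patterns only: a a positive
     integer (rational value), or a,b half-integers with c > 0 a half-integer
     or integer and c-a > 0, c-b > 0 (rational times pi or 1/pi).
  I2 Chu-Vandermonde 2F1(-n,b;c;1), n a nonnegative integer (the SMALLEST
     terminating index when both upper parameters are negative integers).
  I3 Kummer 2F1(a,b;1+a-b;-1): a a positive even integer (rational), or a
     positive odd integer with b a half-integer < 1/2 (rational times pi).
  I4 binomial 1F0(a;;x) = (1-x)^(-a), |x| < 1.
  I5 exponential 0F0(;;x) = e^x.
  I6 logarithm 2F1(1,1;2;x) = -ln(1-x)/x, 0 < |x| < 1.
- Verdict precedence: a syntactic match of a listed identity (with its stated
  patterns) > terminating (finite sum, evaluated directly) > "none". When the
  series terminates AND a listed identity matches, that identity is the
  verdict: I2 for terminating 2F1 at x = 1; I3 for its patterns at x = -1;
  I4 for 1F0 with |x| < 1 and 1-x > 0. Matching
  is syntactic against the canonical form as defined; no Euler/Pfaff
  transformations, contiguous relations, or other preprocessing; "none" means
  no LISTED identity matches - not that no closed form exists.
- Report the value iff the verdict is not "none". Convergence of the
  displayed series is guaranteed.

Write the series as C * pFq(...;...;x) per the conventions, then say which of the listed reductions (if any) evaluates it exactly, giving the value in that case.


x = 1 here; the reduced form reads 2F1, upper {-\frac{3}{8}, 4}, lower {\frac{61}{8}}, C = \frac{5}{3}. Verdict at x = 1: Gauss's theorem (I1) matches (x = 1: the Gamma ratio telescopes since c-a-b = 4 > 0 and a = 4 in Z>0). Its exact value is \frac{284345}{229376}.

The tell: x = 1 and the factor k^2 + 1 cancels (top and bottom), leaving prefactor 5/3.
Consecutive-term ratio: r(k) = 1 * (k-\frac{3}{8}) (k+4) / [(k+\frac{61}{8}) (k+1)] - rational; roots negated = parameters, x = 1, C = \frac{5}{3}.


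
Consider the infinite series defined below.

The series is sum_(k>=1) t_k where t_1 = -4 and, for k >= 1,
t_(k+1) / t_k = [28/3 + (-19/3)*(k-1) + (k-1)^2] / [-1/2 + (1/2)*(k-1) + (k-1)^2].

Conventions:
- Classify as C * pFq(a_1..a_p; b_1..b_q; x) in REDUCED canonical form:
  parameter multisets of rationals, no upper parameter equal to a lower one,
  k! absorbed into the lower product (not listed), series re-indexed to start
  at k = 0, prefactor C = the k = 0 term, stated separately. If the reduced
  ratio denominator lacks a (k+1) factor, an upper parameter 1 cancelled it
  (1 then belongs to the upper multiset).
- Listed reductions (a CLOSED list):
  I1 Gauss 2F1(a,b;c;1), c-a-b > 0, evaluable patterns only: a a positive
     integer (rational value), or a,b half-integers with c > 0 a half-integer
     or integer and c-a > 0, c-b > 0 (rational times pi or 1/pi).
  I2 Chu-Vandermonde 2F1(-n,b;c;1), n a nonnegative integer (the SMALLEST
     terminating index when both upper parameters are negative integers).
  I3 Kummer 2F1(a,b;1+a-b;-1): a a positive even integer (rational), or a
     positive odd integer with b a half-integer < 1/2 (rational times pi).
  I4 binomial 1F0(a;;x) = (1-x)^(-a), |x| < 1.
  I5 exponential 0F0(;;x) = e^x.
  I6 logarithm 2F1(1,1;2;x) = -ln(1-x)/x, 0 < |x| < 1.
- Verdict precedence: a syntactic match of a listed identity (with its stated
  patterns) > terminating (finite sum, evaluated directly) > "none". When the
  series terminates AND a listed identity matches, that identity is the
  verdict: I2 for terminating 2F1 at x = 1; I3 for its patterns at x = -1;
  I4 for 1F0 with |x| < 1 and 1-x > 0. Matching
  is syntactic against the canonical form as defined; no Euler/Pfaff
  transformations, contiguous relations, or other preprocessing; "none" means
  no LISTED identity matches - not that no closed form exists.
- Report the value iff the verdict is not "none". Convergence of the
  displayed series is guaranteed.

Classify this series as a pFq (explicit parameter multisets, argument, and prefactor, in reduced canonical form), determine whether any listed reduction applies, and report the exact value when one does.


Key step: with t_0 = -4, the expanded ratio factors over Q; prefactor -4, roots give parameters.
Ratio: r(k) = 1 * (k-4) (k-7/3) / [(k-1/2) (k+1)] - poly over poly, x = 1 from leading terms; C = -4 at k = 0.

Reduced: x = 1, 2F1, upper = {-4, -7/3}, lower = {-1/2}, C = -4. Verdict at x = 1: the Chu-Vandermonde identity I2 matches (terminating 2F1 at x = 1 with n = 4, b = -7/3, c = -1/2). Its exact value is 498916/1215.


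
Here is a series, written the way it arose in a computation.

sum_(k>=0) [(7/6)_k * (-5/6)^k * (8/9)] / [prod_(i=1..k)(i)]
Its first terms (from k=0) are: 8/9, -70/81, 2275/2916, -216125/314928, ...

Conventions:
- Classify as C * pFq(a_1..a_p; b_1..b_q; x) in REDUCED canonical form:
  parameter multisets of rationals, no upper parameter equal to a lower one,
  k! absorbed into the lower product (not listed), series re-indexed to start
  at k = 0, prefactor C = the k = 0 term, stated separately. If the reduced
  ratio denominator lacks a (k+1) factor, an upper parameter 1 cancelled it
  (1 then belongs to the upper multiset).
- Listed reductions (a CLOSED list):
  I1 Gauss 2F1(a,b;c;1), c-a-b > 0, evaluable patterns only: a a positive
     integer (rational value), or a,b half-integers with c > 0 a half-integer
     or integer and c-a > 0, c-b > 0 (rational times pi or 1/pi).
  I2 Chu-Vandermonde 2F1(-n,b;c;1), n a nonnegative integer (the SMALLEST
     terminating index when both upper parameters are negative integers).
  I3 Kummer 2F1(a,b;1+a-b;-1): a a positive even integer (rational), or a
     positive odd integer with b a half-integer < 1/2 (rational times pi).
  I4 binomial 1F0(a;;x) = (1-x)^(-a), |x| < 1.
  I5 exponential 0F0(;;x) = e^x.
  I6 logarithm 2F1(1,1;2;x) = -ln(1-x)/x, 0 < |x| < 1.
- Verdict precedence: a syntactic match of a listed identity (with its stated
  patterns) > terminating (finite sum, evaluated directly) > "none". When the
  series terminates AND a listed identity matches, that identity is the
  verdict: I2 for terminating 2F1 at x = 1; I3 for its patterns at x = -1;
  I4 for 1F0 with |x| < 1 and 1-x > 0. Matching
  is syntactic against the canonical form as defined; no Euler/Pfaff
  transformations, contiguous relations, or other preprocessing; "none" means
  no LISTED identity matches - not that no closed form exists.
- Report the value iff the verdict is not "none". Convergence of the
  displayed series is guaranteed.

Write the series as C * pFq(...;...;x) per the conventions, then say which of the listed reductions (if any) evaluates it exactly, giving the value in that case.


At argument -5/6: a 1F0 with upper {7/6}, lower {-}, scaled by C = 8/9. Verdict: this is the I4 binomial reduction (the 1F0 binomial series: exponent -7/6, x = -5/6). Sum: (8/9) * (11/6)^(-7/6).

The tell: from the first term 8/9: the product of the first k integers (prefactor 8/9) is k!.
Term ratio: r(k) = (-5/6) * (k+7/6) / [(k+1)] - rational in k, leading ratio (-5/6); with t_0 = 8/9, classification follows.


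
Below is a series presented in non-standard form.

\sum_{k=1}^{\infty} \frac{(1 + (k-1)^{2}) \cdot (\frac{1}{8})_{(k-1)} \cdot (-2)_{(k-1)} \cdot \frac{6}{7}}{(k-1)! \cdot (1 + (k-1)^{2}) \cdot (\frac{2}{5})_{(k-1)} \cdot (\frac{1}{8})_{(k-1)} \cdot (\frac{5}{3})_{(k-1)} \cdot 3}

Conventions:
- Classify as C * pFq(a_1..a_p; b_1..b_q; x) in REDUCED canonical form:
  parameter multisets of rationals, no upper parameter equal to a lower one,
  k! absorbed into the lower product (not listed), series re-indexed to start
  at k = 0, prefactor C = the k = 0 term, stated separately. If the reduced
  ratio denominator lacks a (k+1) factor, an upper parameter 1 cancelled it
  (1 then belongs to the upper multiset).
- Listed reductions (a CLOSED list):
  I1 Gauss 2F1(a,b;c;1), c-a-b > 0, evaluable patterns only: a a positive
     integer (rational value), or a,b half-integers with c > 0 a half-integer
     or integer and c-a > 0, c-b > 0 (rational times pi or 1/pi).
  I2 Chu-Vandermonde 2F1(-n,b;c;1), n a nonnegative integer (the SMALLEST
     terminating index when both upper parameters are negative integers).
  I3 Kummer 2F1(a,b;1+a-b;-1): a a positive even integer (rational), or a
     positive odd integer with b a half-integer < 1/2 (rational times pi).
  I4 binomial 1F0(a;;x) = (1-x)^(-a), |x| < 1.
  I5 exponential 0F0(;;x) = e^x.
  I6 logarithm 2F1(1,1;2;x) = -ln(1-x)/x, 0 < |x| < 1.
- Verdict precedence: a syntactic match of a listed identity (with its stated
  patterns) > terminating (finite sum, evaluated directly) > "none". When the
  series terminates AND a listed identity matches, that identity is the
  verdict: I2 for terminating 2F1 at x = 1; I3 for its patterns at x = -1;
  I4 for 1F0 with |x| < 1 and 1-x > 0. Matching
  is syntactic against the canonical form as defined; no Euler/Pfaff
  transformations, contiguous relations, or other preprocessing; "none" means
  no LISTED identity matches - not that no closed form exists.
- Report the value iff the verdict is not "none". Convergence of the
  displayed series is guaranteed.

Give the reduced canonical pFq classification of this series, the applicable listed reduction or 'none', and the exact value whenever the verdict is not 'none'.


Reduced: x = 1, 1F2, upper = {-2}, lower = {\frac{2}{5}, \frac{5}{3}}, C = \frac{2}{7}. Verdict: terminating (-2 upstairs). 3 nonzero terms in all; added directly. Hence: -\frac{179}{392}.

Key step: t_0 being \frac{2}{7}, striking the common factor k^2 + 1 reduces the term (C = 2/7).
Consecutive-term ratio: r(k) = 1 * (k-2) / [(k+\frac{2}{5}) (k+\frac{5}{3}) (k+1)] ; factor over Q: parameters, x = 1, and C = \frac{2}{7}.


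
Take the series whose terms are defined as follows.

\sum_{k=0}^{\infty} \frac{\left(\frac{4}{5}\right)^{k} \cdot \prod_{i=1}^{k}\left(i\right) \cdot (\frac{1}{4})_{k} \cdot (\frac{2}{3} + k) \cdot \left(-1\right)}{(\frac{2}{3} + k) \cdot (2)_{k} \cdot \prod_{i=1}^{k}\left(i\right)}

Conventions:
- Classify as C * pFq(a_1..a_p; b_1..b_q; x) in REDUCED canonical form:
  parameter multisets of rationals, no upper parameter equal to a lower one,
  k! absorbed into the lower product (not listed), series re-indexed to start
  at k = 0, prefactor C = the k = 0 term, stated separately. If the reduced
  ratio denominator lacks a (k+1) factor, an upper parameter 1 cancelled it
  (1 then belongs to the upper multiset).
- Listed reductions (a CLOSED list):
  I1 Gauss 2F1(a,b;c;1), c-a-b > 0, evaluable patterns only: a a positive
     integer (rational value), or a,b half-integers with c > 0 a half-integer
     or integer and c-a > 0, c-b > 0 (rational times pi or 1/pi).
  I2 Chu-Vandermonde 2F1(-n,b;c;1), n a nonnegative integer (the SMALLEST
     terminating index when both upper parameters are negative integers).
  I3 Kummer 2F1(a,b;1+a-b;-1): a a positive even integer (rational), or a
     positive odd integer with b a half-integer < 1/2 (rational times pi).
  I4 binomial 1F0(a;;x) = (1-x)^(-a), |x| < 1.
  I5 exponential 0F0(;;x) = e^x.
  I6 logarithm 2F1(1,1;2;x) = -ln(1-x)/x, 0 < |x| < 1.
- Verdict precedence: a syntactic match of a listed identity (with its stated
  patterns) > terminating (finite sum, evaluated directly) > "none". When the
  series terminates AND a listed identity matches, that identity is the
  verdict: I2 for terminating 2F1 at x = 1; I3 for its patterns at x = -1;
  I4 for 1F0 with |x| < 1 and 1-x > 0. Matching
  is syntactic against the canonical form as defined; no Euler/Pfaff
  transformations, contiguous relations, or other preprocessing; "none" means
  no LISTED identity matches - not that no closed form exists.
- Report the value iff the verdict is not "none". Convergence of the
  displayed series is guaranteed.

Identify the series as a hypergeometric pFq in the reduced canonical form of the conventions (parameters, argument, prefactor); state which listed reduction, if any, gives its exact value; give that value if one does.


First insight: t_0 being -1, the product of the first k integers (prefactor -1) is k!.
Consecutive-term ratio: r(k) = \frac{4}{5} * (k+\frac{1}{4}) (k+1) / [(k+2) (k+1)] - rational in k. x = \frac{4}{5}; t_0 = -1; negate the roots.

x = \frac{4}{5} here; the reduced form reads 2F1, upper {\frac{1}{4}, 1}, lower {2}, C = -1. Verdict: none - this 2F1 at x = \frac{4}{5} matches no listed pattern, and upper {\frac{1}{4}, 1} holds no stopper.


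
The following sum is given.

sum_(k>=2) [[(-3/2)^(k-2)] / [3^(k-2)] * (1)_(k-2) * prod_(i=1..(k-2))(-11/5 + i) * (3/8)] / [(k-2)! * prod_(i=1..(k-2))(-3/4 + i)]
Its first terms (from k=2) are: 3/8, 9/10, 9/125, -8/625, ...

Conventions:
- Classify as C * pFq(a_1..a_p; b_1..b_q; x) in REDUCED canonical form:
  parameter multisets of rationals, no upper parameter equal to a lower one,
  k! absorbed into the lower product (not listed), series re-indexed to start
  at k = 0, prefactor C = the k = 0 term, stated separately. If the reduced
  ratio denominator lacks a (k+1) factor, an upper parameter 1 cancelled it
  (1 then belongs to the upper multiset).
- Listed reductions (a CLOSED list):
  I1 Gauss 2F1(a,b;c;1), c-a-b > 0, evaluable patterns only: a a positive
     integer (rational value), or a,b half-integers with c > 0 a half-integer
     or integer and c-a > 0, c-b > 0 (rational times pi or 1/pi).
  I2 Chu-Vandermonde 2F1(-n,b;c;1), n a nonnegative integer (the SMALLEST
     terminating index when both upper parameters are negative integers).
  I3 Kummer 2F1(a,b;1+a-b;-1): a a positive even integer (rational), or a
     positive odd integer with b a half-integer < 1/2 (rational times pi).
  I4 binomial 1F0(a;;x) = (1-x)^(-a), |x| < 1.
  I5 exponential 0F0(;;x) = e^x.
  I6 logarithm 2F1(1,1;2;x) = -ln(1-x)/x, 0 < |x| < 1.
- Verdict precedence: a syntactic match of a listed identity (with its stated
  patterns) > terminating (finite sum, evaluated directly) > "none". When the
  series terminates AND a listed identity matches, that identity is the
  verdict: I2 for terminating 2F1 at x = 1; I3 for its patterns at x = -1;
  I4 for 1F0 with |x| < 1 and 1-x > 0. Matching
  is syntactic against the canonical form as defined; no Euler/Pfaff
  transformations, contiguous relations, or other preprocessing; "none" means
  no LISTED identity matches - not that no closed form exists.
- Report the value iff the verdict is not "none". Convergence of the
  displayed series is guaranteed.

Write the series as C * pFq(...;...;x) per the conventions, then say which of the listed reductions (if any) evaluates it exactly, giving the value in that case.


With C = 3/8: the canonical form is 2F1(-6/5, 1; 1/4; -1/2). Verdict: none. Every listed pattern misses the 2F1 form at -1/2, upper {-6/5, 1}.

First insight: t_0 being 3/8, the two k-th powers (C = 3/8) combine into one argument.
Ratio: r(k) = (-1/2) * (k-6/5) (k+1) / [(k+1/4) (k+1)] - rational in k. x = (-1/2); t_0 = 3/8; negate the roots.


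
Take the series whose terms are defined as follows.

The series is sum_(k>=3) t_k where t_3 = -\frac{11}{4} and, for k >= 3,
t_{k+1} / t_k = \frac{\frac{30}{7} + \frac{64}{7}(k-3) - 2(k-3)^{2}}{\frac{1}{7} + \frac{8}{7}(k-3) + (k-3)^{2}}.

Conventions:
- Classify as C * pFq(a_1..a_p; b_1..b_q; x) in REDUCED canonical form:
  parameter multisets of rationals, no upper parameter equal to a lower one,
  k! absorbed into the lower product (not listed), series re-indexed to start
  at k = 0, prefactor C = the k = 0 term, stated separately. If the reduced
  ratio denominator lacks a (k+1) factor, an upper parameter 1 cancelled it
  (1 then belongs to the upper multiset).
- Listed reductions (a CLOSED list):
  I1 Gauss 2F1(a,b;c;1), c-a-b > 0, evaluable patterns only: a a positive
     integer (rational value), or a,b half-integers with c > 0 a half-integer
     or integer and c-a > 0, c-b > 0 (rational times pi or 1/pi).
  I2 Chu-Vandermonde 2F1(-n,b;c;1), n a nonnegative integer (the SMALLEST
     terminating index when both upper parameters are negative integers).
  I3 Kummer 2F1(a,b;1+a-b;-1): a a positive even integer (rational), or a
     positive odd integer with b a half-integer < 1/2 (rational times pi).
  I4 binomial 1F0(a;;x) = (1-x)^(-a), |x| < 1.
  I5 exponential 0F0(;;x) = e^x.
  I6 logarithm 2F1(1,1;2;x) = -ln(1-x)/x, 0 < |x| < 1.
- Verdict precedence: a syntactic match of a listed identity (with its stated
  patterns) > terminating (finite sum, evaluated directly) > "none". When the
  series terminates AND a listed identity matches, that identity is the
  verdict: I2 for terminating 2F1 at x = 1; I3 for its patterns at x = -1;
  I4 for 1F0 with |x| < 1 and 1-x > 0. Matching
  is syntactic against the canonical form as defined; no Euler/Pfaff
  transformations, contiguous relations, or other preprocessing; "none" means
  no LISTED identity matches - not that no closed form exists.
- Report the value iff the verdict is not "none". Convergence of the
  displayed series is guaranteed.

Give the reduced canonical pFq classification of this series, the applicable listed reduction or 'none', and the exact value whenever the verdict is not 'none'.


With C = -\frac{11}{4}: the canonical form is 2F1(-5, \frac{3}{7}; \frac{1}{7}; -2). Verdict: terminating - the sum ends at index 5 because -5 is a negative integer; exact evaluation follows. Hence: -\frac{335111}{116}.

Key observation: t_0 being -\frac{11}{4}, the expanded ratio factors over Q; C = -11/4, roots give parameters.
Ratio: r(k) = -2 * (k-5) (k+\frac{3}{7}) / [(k+\frac{1}{7}) (k+1)] - poly over poly, x = -2 from leading terms; C = -\frac{11}{4} at k = 0.


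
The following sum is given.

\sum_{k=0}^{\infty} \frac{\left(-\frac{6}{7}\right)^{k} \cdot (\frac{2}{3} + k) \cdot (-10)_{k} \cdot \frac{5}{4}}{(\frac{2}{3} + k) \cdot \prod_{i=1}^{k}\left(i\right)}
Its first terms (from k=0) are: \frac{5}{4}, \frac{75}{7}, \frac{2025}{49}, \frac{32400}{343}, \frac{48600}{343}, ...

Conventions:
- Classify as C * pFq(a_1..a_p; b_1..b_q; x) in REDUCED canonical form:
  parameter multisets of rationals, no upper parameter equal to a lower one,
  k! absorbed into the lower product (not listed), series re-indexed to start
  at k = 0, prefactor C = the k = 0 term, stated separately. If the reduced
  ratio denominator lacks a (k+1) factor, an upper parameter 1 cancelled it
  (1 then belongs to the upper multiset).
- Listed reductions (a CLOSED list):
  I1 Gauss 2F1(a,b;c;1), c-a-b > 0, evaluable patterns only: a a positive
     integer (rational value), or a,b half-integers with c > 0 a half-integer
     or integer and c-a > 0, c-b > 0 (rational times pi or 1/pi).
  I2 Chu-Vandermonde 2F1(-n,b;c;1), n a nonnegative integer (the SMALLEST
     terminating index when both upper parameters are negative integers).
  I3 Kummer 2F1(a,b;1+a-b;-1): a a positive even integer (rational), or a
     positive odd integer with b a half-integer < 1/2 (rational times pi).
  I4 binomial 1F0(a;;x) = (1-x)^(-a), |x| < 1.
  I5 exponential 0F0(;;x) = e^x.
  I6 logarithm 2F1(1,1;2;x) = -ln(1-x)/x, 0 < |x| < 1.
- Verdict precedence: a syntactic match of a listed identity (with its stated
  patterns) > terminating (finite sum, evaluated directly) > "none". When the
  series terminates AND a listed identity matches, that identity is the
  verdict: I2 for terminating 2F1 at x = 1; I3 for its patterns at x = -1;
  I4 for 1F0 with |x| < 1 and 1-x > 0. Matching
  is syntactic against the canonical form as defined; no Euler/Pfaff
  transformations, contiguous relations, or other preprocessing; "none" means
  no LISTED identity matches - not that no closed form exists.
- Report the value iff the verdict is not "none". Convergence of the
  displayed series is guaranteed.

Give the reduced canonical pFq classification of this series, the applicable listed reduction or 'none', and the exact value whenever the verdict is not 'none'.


Classification (C = \frac{5}{4}): 1F0 with upper {-10}, lower {-}, argument x = -\frac{6}{7}. Verdict at x = -\frac{6}{7}: the binomial series (I4) matches (the 1F0 binomial series: exponent 10, x = -\frac{6}{7}). Hence: \frac{689292459245}{1129900996}.

The tell: x = -\frac{6}{7} and the product of the first k integers (prefactor 5/4) is k!.
Ratio: r(k) = -\frac{6}{7} * (k-10) / [(k+1)] ; factor over Q: parameters, x = -\frac{6}{7}, and C = \frac{5}{4}.


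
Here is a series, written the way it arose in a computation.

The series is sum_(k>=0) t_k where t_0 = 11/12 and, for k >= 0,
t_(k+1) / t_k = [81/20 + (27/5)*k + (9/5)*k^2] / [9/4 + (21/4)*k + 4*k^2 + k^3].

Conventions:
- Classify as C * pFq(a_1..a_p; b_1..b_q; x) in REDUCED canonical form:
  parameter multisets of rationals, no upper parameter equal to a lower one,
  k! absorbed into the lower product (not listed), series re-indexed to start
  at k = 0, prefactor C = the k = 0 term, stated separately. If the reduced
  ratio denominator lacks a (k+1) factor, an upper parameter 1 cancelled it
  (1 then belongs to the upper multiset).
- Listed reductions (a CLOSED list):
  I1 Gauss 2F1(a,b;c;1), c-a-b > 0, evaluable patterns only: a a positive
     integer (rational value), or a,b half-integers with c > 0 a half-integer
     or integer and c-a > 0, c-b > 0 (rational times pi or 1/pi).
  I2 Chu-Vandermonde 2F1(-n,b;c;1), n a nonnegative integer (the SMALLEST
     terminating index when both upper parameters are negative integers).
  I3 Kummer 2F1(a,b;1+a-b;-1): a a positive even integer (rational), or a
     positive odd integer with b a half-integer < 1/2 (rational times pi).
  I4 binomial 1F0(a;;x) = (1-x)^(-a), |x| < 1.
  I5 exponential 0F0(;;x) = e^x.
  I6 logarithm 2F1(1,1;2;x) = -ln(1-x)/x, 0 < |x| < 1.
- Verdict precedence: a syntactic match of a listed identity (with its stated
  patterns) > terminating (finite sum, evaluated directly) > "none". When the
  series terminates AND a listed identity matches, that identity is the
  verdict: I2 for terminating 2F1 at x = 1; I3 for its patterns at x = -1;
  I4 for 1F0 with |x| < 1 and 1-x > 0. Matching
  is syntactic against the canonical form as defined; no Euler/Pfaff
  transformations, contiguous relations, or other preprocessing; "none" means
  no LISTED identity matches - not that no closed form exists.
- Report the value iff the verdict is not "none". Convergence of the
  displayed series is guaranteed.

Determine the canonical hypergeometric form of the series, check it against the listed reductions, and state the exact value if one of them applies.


This is 11/12 * 0F0(-; -; 9/5) in reduced canonical form. Verdict: the I5 exponential reduction matches (the 0F0 exponential series at x = 9/5). Its exact value is (11/12) * e^(9/5).

Structural cue: t_0 = 11/12 here, and factor the ratio over Q (C = 11/12): negated roots = parameters.
Consecutive-term ratio: r(k) = (9/5) * 1 / [(k+1)] - rational in k, leading ratio (9/5); with t_0 = 11/12, classification follows.


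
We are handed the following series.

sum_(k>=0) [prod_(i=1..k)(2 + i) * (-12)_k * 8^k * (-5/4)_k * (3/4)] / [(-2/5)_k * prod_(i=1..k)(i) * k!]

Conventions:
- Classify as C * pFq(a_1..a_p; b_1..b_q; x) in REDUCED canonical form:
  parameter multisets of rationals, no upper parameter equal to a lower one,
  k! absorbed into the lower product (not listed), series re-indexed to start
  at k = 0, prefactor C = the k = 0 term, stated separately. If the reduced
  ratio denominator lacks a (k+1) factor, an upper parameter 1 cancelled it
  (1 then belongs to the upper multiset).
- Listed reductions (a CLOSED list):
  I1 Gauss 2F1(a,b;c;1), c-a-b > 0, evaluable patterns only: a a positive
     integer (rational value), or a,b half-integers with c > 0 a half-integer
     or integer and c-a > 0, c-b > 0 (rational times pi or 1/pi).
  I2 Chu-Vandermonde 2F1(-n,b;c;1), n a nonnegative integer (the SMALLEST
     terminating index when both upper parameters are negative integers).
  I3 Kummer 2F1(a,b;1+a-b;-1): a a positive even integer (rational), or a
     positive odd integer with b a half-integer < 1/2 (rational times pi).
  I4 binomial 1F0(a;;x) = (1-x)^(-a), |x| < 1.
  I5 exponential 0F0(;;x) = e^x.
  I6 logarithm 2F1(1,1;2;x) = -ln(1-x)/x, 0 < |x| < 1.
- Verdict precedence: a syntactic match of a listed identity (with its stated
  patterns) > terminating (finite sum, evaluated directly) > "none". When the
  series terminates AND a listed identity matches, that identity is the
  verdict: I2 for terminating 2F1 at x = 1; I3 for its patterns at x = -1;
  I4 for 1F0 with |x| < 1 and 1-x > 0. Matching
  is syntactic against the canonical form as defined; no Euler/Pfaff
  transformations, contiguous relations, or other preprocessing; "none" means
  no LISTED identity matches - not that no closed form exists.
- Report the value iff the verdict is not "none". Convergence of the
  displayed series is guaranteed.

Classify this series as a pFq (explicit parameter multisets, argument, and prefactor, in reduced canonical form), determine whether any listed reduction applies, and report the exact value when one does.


This is 3/4 * 3F2(-12, -5/4, 3; -2/5, 1; 8) in reduced canonical form. Verdict: terminating (-12 upstairs). 13 nonzero terms in all; added directly. Value: -365333040039908937/2725684.

Structural cue: from the first term 3/4: the denominator's factorial ratio (prefactor 3/4) is a lower Pochhammer.
Adjacent-term ratio: r(k) = 8 * (k-12) (k-5/4) (k+3) / [(k-2/5) (k+1) (k+1)] - rational in k. x = 8; t_0 = 3/4; negate the roots.
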